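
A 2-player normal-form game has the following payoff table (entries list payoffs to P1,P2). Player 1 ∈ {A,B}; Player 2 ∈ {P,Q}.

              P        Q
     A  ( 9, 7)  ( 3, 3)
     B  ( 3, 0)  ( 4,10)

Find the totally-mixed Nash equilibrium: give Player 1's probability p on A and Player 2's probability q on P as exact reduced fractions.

P1 mixes 5/7 on A; P2 mixes 1/7 on P

P1 indiff ⇒ q·9+(1-q)·3 = q·3+(1-q)·4 ⇒ q(6) = (1-q)(1) ⇒ q = 1/7
P2 indiff ⇒ p·7+(1-p)·0 = p·3+(1-p)·10 ⇒ p(4) = (1-p)(10) ⇒ p = 5/7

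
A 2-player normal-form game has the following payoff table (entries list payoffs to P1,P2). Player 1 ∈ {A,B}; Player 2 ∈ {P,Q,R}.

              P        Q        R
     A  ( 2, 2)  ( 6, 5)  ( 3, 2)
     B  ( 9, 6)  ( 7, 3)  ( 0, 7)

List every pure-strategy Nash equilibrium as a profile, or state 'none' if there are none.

PSNE: ∅

(A,P): not NE [P1→B gives 9>2; P2→Q gives 5>2]
(A,Q): not NE [P1→B gives 7>6]
(A,R): not NE [P2→Q gives 5>2]
(B,P): not NE [P2→R gives 7>6]
(B,Q): not NE [P2→R gives 7>3]
(B,R): not NE [P1→A gives 3>0]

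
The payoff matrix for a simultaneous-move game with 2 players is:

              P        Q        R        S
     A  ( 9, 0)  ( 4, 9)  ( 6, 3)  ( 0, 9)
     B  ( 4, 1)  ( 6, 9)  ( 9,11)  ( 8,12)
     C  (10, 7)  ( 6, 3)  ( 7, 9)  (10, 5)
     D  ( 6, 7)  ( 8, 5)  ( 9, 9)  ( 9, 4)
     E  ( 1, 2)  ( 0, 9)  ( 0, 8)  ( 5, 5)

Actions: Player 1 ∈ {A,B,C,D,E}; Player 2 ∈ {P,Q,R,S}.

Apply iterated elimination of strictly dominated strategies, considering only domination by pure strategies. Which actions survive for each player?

P1 drop A (C beats it: P:10>9 Q:6>4 R:7>6 S:10>0)
P1 drop E (B beats it: P:4>1 Q:6>0 R:9>0 S:8>5)
P2 drop P (R beats it: B:11>1 C:9>7 D:9>7)
P2 drop Q (R beats it: B:11>9 C:9>3 D:9>5)
P1→{B,C,D} P2→{R,S}

Survivors P1:{B,C,D} P2:{R,S}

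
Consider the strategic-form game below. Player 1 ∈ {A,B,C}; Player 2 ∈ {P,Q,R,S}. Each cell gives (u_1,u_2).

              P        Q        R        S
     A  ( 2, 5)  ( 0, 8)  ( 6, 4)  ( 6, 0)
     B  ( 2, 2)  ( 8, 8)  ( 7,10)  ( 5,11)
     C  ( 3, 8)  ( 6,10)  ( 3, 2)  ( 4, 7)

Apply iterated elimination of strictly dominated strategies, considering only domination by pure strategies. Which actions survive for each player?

P2 drop P (Q beats it: A:8>5 B:8>2 C:10>8)
P1 drop C (B beats it: Q:8>6 R:7>3 S:5>4)
P1→{A,B} P2→{Q,R,S}

Remaining: P1:{A,B} P2:{Q,R,S}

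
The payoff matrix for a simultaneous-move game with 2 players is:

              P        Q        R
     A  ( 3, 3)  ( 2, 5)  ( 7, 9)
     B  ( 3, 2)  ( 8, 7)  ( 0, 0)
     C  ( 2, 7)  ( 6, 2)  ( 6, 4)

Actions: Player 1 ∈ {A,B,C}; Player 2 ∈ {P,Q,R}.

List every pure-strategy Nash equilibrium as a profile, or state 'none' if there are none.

NE set: (A,R), (B,Q)

(A,P): not NE [P2→R gives 9>3]
(A,Q): not NE [P1→B gives 8>2; P2→R gives 9>5]
(A,R): NE
(B,P): not NE [P2→Q gives 7>2]
(B,Q): NE
(B,R): not NE [P1→A gives 7>0; P2→Q gives 7>0]
(C,P): not NE [P1→B gives 3>2]
(C,Q): not NE [P1→B gives 8>6; P2→P gives 7>2]
(C,R): not NE [P1→A gives 7>6; P2→P gives 7>4]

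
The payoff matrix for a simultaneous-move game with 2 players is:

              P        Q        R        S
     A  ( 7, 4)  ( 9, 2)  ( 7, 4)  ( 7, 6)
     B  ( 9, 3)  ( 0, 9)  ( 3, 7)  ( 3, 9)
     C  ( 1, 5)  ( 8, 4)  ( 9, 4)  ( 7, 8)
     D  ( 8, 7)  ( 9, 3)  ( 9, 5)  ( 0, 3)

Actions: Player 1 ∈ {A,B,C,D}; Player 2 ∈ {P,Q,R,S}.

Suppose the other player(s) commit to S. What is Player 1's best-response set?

P1 best: {A,C}

u_1(A vs S) = 7
u_1(B vs S) = 3
u_1(C vs S) = 7
u_1(D vs S) = 0
max payoff 7 at {A,C}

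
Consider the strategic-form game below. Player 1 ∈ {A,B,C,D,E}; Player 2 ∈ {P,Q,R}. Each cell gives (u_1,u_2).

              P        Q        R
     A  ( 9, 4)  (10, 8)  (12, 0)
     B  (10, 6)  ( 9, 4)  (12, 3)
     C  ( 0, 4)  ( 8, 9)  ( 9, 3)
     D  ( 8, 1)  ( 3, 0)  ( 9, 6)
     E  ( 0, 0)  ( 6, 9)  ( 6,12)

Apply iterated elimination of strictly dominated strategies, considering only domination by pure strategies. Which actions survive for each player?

P1 drop C (A beats it: P:9>0 Q:10>8 R:12>9)
P1 drop D (A beats it: P:9>8 Q:10>3 R:12>9)
P1 drop E (A beats it: P:9>0 Q:10>6 R:12>6)
P2 drop R (P beats it: A:4>0 B:6>3)
P1→{A,B} P2→{P,Q}

Survivors P1:{A,B} P2:{P,Q}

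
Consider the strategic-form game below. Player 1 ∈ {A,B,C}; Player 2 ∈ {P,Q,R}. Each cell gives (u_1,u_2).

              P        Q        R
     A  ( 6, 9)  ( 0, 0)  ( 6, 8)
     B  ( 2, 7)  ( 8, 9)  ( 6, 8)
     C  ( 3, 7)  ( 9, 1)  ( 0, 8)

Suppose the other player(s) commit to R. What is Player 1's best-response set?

P1 best: {A,B}

u_1(A vs R) = 6
u_1(B vs R) = 6
u_1(C vs R) = 0
max payoff 6 at {A,B}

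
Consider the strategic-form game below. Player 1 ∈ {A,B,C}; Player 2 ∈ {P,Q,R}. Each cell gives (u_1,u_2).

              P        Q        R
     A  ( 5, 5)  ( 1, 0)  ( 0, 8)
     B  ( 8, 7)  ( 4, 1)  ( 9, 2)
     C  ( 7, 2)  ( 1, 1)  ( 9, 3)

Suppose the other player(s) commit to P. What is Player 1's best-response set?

P1 best: {B}

u_1(A vs P) = 5
u_1(B vs P) = 8
u_1(C vs P) = 7
max payoff 8 at {B}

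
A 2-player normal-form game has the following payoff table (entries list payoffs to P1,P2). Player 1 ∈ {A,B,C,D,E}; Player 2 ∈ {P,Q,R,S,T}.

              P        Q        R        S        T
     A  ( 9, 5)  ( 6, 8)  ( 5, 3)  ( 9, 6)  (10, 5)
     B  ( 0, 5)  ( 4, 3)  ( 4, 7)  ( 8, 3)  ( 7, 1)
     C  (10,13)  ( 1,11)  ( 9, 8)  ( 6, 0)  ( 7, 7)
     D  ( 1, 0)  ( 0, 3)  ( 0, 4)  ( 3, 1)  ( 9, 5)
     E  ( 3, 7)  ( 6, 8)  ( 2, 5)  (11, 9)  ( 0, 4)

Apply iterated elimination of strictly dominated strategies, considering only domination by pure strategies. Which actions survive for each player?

P1 drop B (A beats it: P:9>0 Q:6>4 R:5>4 S:9>8 T:10>7)
P1 drop D (A beats it: P:9>1 Q:6>0 R:5>0 S:9>3 T:10>9)
P2 drop R (P beats it: A:5>3 C:13>8 E:7>5)
P2 drop T (Q beats it: A:8>5 C:11>7 E:8>4)
P1→{A,C,E} P2→{P,Q,S}

IESDS → P1:{A,C,E} P2:{P,Q,S}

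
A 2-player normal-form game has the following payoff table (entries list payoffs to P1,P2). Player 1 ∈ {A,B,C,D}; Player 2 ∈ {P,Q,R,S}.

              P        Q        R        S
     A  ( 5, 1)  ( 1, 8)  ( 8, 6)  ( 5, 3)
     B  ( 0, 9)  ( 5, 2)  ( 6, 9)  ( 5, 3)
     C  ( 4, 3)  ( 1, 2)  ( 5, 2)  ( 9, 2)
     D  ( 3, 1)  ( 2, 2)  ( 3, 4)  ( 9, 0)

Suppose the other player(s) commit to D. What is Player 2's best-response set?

u_2(P vs D) = 1
u_2(Q vs D) = 2
u_2(R vs D) = 4
u_2(S vs D) = 0
max payoff 4 at {R}

argmax u_2 = {R}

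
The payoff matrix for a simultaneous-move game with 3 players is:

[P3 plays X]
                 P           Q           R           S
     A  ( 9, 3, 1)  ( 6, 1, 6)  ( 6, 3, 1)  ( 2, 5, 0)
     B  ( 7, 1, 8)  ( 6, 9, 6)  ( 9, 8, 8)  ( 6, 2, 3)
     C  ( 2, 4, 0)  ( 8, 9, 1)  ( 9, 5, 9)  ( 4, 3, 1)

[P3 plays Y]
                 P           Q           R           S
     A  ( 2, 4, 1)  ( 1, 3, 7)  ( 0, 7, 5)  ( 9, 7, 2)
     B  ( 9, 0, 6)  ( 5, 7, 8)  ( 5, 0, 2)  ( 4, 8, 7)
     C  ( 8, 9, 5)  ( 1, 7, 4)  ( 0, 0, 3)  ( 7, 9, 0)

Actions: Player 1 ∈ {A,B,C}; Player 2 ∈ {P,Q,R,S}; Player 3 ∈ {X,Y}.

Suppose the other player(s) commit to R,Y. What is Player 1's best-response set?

u_1(A vs R,Y) = 0
u_1(B vs R,Y) = 5
u_1(C vs R,Y) = 0
max payoff 5 at {B}

BR_1 = {B}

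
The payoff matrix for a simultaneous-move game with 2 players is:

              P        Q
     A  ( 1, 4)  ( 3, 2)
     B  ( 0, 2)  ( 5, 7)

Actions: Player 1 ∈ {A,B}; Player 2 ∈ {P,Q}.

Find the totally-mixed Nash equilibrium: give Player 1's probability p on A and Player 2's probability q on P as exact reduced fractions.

p=5/7, q=2/3

P1 indiff ⇒ q·1+(1-q)·3 = q·0+(1-q)·5 ⇒ q(1) = (1-q)(2) ⇒ q = 2/3
P2 indiff ⇒ p·4+(1-p)·2 = p·2+(1-p)·7 ⇒ p(2) = (1-p)(5) ⇒ p = 5/7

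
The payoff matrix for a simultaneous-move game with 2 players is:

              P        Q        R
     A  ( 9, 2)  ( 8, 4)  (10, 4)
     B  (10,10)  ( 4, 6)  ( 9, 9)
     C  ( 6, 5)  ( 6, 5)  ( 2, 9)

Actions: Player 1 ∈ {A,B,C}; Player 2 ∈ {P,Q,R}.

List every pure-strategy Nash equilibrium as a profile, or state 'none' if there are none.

Nash profiles: (A,Q), (A,R), (B,P)

(A,P): not NE [P1→B gives 10>9; P2→R gives 4>2]
(A,Q): NE
(A,R): NE
(B,P): NE
(B,Q): not NE [P1→A gives 8>4; P2→P gives 10>6]
(B,R): not NE [P1→A gives 10>9; P2→P gives 10>9]
(C,P): not NE [P1→B gives 10>6; P2→R gives 9>5]
(C,Q): not NE [P1→A gives 8>6; P2→R gives 9>5]
(C,R): not NE [P1→A gives 10>2]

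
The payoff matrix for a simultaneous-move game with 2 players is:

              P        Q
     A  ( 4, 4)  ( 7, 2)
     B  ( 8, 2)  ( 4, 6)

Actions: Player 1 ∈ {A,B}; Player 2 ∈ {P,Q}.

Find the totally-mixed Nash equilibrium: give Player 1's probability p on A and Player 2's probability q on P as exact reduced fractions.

P1 mixes 2/3 on A; P2 mixes 3/7 on P

P1 indiff ⇒ q·4+(1-q)·7 = q·8+(1-q)·4 ⇒ q(-4) = (1-q)(-3) ⇒ q = 3/7
P2 indiff ⇒ p·4+(1-p)·2 = p·2+(1-p)·6 ⇒ p(2) = (1-p)(4) ⇒ p = 2/3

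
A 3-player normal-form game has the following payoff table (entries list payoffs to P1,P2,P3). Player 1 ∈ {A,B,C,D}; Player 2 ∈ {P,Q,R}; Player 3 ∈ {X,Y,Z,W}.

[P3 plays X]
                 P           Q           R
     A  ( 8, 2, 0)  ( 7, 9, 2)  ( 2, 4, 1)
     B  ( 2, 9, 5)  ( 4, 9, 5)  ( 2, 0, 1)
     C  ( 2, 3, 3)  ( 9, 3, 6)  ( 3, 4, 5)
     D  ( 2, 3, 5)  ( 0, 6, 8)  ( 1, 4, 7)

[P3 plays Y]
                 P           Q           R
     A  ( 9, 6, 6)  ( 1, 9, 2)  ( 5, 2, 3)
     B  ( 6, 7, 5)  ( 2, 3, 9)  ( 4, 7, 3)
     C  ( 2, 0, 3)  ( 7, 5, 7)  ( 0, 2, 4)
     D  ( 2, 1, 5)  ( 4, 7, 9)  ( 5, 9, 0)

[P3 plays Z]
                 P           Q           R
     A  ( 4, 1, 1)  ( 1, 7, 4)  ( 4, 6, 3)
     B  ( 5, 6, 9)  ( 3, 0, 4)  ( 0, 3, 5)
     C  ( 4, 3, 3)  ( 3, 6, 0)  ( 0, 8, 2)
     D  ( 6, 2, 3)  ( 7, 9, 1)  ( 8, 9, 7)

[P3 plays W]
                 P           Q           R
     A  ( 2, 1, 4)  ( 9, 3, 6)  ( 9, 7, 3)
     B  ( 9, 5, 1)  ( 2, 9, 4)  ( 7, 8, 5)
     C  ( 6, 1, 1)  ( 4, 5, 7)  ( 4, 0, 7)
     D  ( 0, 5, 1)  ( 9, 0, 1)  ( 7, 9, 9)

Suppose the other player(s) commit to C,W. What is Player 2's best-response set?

P2 best: {Q}

u_2(P vs C,W) = 1
u_2(Q vs C,W) = 5
u_2(R vs C,W) = 0
max payoff 5 at {Q}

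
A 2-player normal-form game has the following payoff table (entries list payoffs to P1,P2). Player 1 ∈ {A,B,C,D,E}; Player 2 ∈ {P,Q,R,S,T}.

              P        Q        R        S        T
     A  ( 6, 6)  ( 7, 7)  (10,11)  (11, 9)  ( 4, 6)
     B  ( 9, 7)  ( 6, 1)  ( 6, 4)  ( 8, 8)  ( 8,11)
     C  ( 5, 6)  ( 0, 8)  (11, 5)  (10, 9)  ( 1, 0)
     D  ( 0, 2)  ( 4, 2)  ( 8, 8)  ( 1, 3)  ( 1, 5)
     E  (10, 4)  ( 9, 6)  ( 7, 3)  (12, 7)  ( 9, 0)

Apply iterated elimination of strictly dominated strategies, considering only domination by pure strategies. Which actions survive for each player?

IESDS → P1:{A,C,E} P2:{R,S}

P1 drop B (E beats it: P:10>9 Q:9>6 R:7>6 S:12>8 T:9>8)
P1 drop D (A beats it: P:6>0 Q:7>4 R:10>8 S:11>1 T:4>1)
P2 drop P (Q beats it: A:7>6 C:8>6 E:6>4)
P2 drop Q (S beats it: A:9>7 C:9>8 E:7>6)
P2 drop T (R beats it: A:11>6 C:5>0 E:3>0)
P1→{A,C,E} P2→{R,S}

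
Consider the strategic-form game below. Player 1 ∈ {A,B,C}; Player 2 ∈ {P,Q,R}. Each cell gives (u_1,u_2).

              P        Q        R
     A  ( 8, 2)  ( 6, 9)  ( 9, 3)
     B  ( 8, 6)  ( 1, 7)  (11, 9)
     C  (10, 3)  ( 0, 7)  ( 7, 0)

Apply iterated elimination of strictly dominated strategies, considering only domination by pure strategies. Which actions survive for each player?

Survivors P1:{A,B} P2:{Q,R}

P2 drop P (Q beats it: A:9>2 B:7>6 C:7>3)
P1 drop C (A beats it: Q:6>0 R:9>7)
P1→{A,B} P2→{Q,R}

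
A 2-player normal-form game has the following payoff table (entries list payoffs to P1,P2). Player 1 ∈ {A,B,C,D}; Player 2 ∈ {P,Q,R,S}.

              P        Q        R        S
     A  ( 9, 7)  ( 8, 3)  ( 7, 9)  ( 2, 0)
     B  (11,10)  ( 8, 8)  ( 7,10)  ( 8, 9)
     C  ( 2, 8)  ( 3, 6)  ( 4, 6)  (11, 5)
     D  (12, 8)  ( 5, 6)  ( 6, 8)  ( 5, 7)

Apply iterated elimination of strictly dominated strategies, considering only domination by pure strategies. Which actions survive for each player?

P2 drop Q (P beats it: A:7>3 B:10>8 C:8>6 D:8>6)
P2 drop S (P beats it: A:7>0 B:10>9 C:8>5 D:8>7)
P1 drop C (A beats it: P:9>2 R:7>4)
P1→{A,B,D} P2→{P,R}

Survivors P1:{A,B,D} P2:{P,R}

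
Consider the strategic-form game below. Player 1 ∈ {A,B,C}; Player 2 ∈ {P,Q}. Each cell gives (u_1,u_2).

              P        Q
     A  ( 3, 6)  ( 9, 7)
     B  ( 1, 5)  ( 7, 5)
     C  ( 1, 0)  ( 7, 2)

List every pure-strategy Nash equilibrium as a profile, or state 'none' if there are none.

(A,P): not NE [P2→Q gives 7>6]
(A,Q): NE
(B,P): not NE [P1→A gives 3>1]
(B,Q): not NE [P1→A gives 9>7]
(C,P): not NE [P1→A gives 3>1; P2→Q gives 2>0]
(C,Q): not NE [P1→A gives 9>7]

NE set: (A,Q)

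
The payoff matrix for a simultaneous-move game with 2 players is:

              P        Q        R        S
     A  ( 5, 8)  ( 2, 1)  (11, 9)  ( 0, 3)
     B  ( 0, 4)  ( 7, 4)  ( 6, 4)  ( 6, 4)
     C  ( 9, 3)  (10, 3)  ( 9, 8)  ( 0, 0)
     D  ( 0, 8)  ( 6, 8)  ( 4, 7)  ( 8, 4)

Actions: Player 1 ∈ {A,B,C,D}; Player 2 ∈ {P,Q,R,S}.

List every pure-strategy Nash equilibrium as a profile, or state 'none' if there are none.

NE set: (A,R)

(A,P): not NE [P1→C gives 9>5; P2→R gives 9>8]
(A,Q): not NE [P1→C gives 10>2; P2→R gives 9>1]
(A,R): NE
(A,S): not NE [P1→D gives 8>0; P2→R gives 9>3]
(B,P): not NE [P1→C gives 9>0]
(B,Q): not NE [P1→C gives 10>7]
(B,R): not NE [P1→A gives 11>6]
(B,S): not NE [P1→D gives 8>6]
(C,P): not NE [P2→R gives 8>3]
(C,Q): not NE [P2→R gives 8>3]
(C,R): not NE [P1→A gives 11>9]
(C,S): not NE [P1→D gives 8>0; P2→R gives 8>0]
(D,P): not NE [P1→C gives 9>0]
(D,Q): not NE [P1→C gives 10>6]
(D,R): not NE [P1→A gives 11>4; P2→Q gives 8>7]
(D,S): not NE [P2→Q gives 8>4]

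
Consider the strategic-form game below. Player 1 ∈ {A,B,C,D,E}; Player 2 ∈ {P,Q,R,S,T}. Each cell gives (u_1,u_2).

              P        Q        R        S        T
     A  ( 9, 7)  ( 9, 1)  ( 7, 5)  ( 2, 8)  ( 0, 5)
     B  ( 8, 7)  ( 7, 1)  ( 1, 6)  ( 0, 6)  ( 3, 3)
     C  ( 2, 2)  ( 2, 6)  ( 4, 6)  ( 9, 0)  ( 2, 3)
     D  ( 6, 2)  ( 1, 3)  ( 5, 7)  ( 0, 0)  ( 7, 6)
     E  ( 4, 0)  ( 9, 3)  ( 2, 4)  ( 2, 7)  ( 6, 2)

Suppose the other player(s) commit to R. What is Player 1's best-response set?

u_1(A vs R) = 7
u_1(B vs R) = 1
u_1(C vs R) = 4
u_1(D vs R) = 5
u_1(E vs R) = 2
max payoff 7 at {A}

argmax u_1 = {A}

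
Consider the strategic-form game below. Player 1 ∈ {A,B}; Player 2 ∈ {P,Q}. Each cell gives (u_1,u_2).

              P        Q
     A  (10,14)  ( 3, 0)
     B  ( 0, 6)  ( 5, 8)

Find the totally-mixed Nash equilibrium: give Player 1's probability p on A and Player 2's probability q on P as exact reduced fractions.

P1 indiff ⇒ q·10+(1-q)·3 = q·0+(1-q)·5 ⇒ q(10) = (1-q)(2) ⇒ q = 1/6
P2 indiff ⇒ p·14+(1-p)·6 = p·0+(1-p)·8 ⇒ p(14) = (1-p)(2) ⇒ p = 1/8

p=1/8, q=1/6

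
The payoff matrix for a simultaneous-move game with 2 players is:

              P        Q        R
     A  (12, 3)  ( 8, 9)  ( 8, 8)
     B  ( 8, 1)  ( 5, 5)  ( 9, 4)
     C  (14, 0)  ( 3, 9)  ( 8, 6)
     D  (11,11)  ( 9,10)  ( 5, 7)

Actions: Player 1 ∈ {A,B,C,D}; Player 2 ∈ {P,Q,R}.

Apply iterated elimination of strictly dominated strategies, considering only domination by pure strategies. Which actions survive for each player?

Remaining: P1:{A,C,D} P2:{P,Q}

P2 drop R (Q beats it: A:9>8 B:5>4 C:9>6 D:10>7)
P1 drop B (A beats it: P:12>8 Q:8>5)
P1→{A,C,D} P2→{P,Q}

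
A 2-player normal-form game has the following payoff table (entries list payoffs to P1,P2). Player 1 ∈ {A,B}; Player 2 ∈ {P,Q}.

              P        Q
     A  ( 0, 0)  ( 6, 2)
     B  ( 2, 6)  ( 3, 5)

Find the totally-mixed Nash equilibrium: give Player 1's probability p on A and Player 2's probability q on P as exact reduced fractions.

(p,q) = (1/3, 3/5)

P1 indiff ⇒ q·0+(1-q)·6 = q·2+(1-q)·3 ⇒ q(-2) = (1-q)(-3) ⇒ q = 3/5
P2 indiff ⇒ p·0+(1-p)·6 = p·2+(1-p)·5 ⇒ p(-2) = (1-p)(-1) ⇒ p = 1/3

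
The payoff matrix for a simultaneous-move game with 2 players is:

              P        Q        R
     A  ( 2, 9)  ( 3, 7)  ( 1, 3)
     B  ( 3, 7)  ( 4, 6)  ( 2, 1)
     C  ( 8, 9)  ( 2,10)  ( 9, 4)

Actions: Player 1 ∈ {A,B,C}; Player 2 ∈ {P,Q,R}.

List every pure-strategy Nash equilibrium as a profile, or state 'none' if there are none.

(A,P): not NE [P1→C gives 8>2]
(A,Q): not NE [P1→B gives 4>3; P2→P gives 9>7]
(A,R): not NE [P1→C gives 9>1; P2→P gives 9>3]
(B,P): not NE [P1→C gives 8>3]
(B,Q): not NE [P2→P gives 7>6]
(B,R): not NE [P1→C gives 9>2; P2→P gives 7>1]
(C,P): not NE [P2→Q gives 10>9]
(C,Q): not NE [P1→B gives 4>2]
(C,R): not NE [P2→Q gives 10>4]

No pure NE.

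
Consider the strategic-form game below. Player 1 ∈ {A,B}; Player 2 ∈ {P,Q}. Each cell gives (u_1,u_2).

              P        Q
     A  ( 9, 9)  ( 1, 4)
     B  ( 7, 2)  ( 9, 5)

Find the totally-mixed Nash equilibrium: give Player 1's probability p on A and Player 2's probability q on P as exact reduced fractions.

P1 indiff ⇒ q·9+(1-q)·1 = q·7+(1-q)·9 ⇒ q(2) = (1-q)(8) ⇒ q = 4/5
P2 indiff ⇒ p·9+(1-p)·2 = p·4+(1-p)·5 ⇒ p(5) = (1-p)(3) ⇒ p = 3/8

P1 mixes 3/8 on A; P2 mixes 4/5 on P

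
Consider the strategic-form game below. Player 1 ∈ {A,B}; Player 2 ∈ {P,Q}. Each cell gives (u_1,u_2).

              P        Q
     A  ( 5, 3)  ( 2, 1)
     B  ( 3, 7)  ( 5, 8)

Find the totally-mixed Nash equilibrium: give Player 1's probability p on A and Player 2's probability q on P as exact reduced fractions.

P1 indiff ⇒ q·5+(1-q)·2 = q·3+(1-q)·5 ⇒ q(2) = (1-q)(3) ⇒ q = 3/5
P2 indiff ⇒ p·3+(1-p)·7 = p·1+(1-p)·8 ⇒ p(2) = (1-p)(1) ⇒ p = 1/3

(p,q) = (1/3, 3/5)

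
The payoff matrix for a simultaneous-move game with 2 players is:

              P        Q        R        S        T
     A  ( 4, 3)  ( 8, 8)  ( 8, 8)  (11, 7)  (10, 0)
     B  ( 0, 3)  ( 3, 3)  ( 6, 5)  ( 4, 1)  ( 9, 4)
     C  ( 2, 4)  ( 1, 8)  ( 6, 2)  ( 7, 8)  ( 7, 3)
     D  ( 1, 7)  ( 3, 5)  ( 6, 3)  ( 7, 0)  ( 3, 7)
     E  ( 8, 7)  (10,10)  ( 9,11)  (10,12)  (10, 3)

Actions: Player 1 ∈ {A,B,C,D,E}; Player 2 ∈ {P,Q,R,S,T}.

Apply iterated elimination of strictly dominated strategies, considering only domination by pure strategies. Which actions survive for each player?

P1 drop B (A beats it: P:4>0 Q:8>3 R:8>6 S:11>4 T:10>9)
P1 drop C (A beats it: P:4>2 Q:8>1 R:8>6 S:11>7 T:10>7)
P1 drop D (A beats it: P:4>1 Q:8>3 R:8>6 S:11>7 T:10>3)
P2 drop P (Q beats it: A:8>3 E:10>7)
P2 drop T (Q beats it: A:8>0 E:10>3)
P1→{A,E} P2→{Q,R,S}

IESDS → P1:{A,E} P2:{Q,R,S}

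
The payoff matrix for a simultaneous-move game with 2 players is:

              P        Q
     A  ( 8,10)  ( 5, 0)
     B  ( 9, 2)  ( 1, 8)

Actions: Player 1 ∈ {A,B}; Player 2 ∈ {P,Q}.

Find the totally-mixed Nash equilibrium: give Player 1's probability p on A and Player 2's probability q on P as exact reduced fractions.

p=3/8, q=4/5

P1 indiff ⇒ q·8+(1-q)·5 = q·9+(1-q)·1 ⇒ q(-1) = (1-q)(-4) ⇒ q = 4/5
P2 indiff ⇒ p·10+(1-p)·2 = p·0+(1-p)·8 ⇒ p(10) = (1-p)(6) ⇒ p = 3/8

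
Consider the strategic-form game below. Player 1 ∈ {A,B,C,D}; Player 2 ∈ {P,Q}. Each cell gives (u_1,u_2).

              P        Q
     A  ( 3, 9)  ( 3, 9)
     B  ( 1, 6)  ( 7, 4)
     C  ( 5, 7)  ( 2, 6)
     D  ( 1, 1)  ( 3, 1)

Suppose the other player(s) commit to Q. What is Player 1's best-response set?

u_1(A vs Q) = 3
u_1(B vs Q) = 7
u_1(C vs Q) = 2
u_1(D vs Q) = 3
max payoff 7 at {B}

BR_1 = {B}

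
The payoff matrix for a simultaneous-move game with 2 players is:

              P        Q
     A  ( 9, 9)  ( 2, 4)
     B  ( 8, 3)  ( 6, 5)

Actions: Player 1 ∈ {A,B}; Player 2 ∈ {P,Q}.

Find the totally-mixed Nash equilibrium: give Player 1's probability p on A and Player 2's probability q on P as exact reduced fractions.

P1 mixes 2/7 on A; P2 mixes 4/5 on P

P1 indiff ⇒ q·9+(1-q)·2 = q·8+(1-q)·6 ⇒ q(1) = (1-q)(4) ⇒ q = 4/5
P2 indiff ⇒ p·9+(1-p)·3 = p·4+(1-p)·5 ⇒ p(5) = (1-p)(2) ⇒ p = 2/7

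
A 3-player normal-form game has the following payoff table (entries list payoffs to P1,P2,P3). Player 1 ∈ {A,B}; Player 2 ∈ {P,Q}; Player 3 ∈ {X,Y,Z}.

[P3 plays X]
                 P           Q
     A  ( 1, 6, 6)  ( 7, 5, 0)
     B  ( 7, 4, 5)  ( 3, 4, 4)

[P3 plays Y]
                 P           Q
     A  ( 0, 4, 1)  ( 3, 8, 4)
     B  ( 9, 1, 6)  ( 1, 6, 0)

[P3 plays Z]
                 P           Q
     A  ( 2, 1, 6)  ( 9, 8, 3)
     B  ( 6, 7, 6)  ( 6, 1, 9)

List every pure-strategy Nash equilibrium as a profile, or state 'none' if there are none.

NE set: (A,Q,Y), (B,P,Z)

(A,P,X): not NE [P1→B gives 7>1]
(A,P,Y): not NE [P1→B gives 9>0; P2→Q gives 8>4; P3→Z gives 6>1]
(A,P,Z): not NE [P1→B gives 6>2; P2→Q gives 8>1]
(A,Q,X): not NE [P2→P gives 6>5; P3→Y gives 4>0]
(A,Q,Y): NE
(A,Q,Z): not NE [P3→Y gives 4>3]
(B,P,X): not NE [P3→Z gives 6>5]
(B,P,Y): not NE [P2→Q gives 6>1]
(B,P,Z): NE
(B,Q,X): not NE [P1→A gives 7>3; P3→Z gives 9>4]
(B,Q,Y): not NE [P1→A gives 3>1; P3→Z gives 9>0]
(B,Q,Z): not NE [P1→A gives 9>6; P2→P gives 7>1]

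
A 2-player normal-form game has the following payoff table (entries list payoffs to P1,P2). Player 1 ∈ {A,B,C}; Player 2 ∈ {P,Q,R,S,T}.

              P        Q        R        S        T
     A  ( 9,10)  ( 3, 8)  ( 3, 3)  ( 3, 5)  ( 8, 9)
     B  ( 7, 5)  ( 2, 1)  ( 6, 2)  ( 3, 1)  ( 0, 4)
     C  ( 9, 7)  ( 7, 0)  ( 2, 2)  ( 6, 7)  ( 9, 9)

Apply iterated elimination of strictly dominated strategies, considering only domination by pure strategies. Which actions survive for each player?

P2 drop Q (P beats it: A:10>8 B:5>1 C:7>0)
P2 drop R (P beats it: A:10>3 B:5>2 C:7>2)
P1 drop B (C beats it: P:9>7 S:6>3 T:9>0)
P2 drop S (T beats it: A:9>5 C:9>7)
P1→{A,C} P2→{P,T}

Remaining: P1:{A,C} P2:{P,T}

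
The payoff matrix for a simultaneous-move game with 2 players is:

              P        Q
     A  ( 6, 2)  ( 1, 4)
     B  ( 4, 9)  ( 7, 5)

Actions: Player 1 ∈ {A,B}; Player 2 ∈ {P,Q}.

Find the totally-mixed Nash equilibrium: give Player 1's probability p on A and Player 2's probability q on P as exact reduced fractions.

P1 mixes 2/3 on A; P2 mixes 3/4 on P

P1 indiff ⇒ q·6+(1-q)·1 = q·4+(1-q)·7 ⇒ q(2) = (1-q)(6) ⇒ q = 3/4
P2 indiff ⇒ p·2+(1-p)·9 = p·4+(1-p)·5 ⇒ p(-2) = (1-p)(-4) ⇒ p = 2/3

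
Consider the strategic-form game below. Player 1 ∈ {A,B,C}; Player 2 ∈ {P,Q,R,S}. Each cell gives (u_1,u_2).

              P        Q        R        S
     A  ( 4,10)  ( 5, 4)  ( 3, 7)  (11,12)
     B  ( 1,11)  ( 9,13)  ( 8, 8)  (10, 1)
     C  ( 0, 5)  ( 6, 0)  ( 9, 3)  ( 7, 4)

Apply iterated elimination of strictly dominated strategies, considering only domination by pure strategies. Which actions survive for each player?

Survivors P1:{A,B} P2:{P,Q,S}

P2 drop R (P beats it: A:10>7 B:11>8 C:5>3)
P1 drop C (B beats it: P:1>0 Q:9>6 S:10>7)
P1→{A,B} P2→{P,Q,S}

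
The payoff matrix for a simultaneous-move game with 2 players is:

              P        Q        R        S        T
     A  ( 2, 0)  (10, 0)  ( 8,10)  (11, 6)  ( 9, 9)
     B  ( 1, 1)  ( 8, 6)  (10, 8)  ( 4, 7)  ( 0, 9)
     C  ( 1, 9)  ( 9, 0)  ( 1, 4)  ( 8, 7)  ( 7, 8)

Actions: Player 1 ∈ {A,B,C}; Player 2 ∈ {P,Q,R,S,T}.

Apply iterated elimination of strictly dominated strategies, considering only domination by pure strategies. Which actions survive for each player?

Remaining: P1:{A,B} P2:{R,T}

P1 drop C (A beats it: P:2>1 Q:10>9 R:8>1 S:11>8 T:9>7)
P2 drop P (R beats it: A:10>0 B:8>1)
P2 drop Q (R beats it: A:10>0 B:8>6)
P2 drop S (R beats it: A:10>6 B:8>7)
P1→{A,B} P2→{R,T}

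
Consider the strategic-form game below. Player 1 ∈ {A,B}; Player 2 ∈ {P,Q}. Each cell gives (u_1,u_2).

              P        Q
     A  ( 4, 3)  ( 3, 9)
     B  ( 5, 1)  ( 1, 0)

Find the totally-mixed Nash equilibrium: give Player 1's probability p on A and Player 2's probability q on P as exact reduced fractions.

(p,q) = (1/7, 2/3)

P1 indiff ⇒ q·4+(1-q)·3 = q·5+(1-q)·1 ⇒ q(-1) = (1-q)(-2) ⇒ q = 2/3
P2 indiff ⇒ p·3+(1-p)·1 = p·9+(1-p)·0 ⇒ p(-6) = (1-p)(-1) ⇒ p = 1/7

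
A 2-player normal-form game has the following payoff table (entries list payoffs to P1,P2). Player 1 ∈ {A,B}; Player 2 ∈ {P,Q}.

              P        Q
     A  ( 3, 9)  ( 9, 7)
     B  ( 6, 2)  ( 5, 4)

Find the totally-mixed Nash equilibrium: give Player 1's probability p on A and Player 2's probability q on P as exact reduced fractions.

P1 indiff ⇒ q·3+(1-q)·9 = q·6+(1-q)·5 ⇒ q(-3) = (1-q)(-4) ⇒ q = 4/7
P2 indiff ⇒ p·9+(1-p)·2 = p·7+(1-p)·4 ⇒ p(2) = (1-p)(2) ⇒ p = 1/2

P1 mixes 1/2 on A; P2 mixes 4/7 on P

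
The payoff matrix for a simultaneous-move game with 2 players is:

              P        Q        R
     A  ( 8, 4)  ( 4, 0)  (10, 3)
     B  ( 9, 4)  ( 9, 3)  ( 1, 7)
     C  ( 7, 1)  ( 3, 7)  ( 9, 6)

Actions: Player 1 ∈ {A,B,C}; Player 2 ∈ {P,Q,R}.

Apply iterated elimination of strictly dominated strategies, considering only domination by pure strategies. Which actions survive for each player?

P1 drop C (A beats it: P:8>7 Q:4>3 R:10>9)
P2 drop Q (P beats it: A:4>0 B:4>3)
P1→{A,B} P2→{P,R}

Remaining: P1:{A,B} P2:{P,R}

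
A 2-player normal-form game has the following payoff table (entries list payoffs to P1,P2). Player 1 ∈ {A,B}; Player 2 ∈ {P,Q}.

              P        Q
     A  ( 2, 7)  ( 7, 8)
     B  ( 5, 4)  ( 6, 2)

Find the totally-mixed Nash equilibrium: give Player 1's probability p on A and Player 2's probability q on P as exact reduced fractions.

P1 mixes 2/3 on A; P2 mixes 1/4 on P

P1 indiff ⇒ q·2+(1-q)·7 = q·5+(1-q)·6 ⇒ q(-3) = (1-q)(-1) ⇒ q = 1/4
P2 indiff ⇒ p·7+(1-p)·4 = p·8+(1-p)·2 ⇒ p(-1) = (1-p)(-2) ⇒ p = 2/3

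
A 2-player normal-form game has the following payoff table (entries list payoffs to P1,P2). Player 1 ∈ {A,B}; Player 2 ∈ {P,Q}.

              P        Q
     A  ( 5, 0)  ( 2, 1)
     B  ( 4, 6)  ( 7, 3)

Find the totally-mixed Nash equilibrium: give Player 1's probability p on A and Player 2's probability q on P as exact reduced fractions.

P1 mixes 3/4 on A; P2 mixes 5/6 on P

P1 indiff ⇒ q·5+(1-q)·2 = q·4+(1-q)·7 ⇒ q(1) = (1-q)(5) ⇒ q = 5/6
P2 indiff ⇒ p·0+(1-p)·6 = p·1+(1-p)·3 ⇒ p(-1) = (1-p)(-3) ⇒ p = 3/4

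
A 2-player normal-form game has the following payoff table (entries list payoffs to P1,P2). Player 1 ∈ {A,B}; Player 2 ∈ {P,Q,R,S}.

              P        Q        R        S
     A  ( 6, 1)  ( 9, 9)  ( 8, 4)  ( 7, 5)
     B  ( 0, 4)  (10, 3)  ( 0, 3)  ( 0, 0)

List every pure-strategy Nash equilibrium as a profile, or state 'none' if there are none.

(A,P): not NE [P2→Q gives 9>1]
(A,Q): not NE [P1→B gives 10>9]
(A,R): not NE [P2→Q gives 9>4]
(A,S): not NE [P2→Q gives 9>5]
(B,P): not NE [P1→A gives 6>0]
(B,Q): not NE [P2→P gives 4>3]
(B,R): not NE [P1→A gives 8>0; P2→P gives 4>3]
(B,S): not NE [P1→A gives 7>0; P2→P gives 4>0]

Equilibria: none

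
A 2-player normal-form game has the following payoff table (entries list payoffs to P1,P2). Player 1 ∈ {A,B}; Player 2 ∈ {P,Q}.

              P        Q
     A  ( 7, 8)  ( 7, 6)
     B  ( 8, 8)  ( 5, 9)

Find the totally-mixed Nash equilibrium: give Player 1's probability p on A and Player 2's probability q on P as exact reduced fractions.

P1 indiff ⇒ q·7+(1-q)·7 = q·8+(1-q)·5 ⇒ q(-1) = (1-q)(-2) ⇒ q = 2/3
P2 indiff ⇒ p·8+(1-p)·8 = p·6+(1-p)·9 ⇒ p(2) = (1-p)(1) ⇒ p = 1/3

(p,q) = (1/3, 2/3)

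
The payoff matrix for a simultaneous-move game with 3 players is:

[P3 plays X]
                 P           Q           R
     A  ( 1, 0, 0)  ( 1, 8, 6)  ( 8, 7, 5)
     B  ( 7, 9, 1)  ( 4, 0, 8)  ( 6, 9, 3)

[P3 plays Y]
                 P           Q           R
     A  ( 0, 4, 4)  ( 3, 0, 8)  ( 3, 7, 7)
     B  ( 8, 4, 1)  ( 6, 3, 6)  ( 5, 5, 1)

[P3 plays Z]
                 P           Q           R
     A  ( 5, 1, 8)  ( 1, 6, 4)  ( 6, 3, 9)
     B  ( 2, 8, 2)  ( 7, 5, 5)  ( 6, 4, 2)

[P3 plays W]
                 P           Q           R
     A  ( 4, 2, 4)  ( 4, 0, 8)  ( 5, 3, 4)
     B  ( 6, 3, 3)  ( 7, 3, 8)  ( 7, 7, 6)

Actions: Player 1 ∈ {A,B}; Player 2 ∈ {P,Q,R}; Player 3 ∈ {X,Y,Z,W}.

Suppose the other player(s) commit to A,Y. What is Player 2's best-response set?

u_2(P vs A,Y) = 4
u_2(Q vs A,Y) = 0
u_2(R vs A,Y) = 7
max payoff 7 at {R}

BR_2 = {R}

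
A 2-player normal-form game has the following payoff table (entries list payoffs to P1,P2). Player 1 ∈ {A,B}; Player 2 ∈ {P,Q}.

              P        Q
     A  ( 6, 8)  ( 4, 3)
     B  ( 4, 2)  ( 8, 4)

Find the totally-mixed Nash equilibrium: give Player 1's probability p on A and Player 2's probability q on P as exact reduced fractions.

P1 indiff ⇒ q·6+(1-q)·4 = q·4+(1-q)·8 ⇒ q(2) = (1-q)(4) ⇒ q = 2/3
P2 indiff ⇒ p·8+(1-p)·2 = p·3+(1-p)·4 ⇒ p(5) = (1-p)(2) ⇒ p = 2/7

(p,q) = (2/7, 2/3)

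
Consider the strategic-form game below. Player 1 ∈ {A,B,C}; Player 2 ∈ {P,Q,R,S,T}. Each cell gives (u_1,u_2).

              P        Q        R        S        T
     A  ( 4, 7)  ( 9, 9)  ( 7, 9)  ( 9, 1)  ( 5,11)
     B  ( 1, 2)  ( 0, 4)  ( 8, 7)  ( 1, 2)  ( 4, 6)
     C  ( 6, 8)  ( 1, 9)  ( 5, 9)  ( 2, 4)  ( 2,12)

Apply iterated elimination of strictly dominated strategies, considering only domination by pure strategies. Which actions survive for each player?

Remaining: P1:{A,B} P2:{R,T}

P2 drop P (Q beats it: A:9>7 B:4>2 C:9>8)
P1 drop C (A beats it: Q:9>1 R:7>5 S:9>2 T:5>2)
P2 drop Q (T beats it: A:11>9 B:6>4)
P2 drop S (R beats it: A:9>1 B:7>2)
P1→{A,B} P2→{R,T}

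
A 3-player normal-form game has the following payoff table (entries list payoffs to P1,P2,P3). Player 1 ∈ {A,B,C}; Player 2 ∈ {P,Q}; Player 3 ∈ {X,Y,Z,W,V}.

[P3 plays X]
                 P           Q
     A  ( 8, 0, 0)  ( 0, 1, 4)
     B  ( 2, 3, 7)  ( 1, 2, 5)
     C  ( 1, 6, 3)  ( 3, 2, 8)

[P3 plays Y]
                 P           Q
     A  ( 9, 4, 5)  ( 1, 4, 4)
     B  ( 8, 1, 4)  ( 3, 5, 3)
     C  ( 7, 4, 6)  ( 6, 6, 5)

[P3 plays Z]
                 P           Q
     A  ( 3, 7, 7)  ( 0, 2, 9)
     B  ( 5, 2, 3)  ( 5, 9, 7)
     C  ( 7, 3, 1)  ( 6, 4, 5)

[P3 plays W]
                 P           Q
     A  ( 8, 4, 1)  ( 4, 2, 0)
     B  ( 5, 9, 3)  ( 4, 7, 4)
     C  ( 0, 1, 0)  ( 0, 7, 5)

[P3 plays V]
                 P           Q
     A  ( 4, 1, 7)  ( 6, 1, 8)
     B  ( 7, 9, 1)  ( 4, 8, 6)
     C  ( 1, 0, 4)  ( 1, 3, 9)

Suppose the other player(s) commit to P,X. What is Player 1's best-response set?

P1 best: {A}

u_1(A vs P,X) = 8
u_1(B vs P,X) = 2
u_1(C vs P,X) = 1
max payoff 8 at {A}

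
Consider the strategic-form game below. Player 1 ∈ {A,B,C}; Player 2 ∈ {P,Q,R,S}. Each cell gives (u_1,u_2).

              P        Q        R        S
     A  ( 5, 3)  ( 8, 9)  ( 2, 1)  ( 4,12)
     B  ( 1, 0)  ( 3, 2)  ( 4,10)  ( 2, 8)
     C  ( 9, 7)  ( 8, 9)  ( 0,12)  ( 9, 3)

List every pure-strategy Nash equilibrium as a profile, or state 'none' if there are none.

(A,P): not NE [P1→C gives 9>5; P2→S gives 12>3]
(A,Q): not NE [P2→S gives 12>9]
(A,R): not NE [P1→B gives 4>2; P2→S gives 12>1]
(A,S): not NE [P1→C gives 9>4]
(B,P): not NE [P1→C gives 9>1; P2→R gives 10>0]
(B,Q): not NE [P1→C gives 8>3; P2→R gives 10>2]
(B,R): NE
(B,S): not NE [P1→C gives 9>2; P2→R gives 10>8]
(C,P): not NE [P2→R gives 12>7]
(C,Q): not NE [P2→R gives 12>9]
(C,R): not NE [P1→B gives 4>0]
(C,S): not NE [P2→R gives 12>3]

NE set: (B,R)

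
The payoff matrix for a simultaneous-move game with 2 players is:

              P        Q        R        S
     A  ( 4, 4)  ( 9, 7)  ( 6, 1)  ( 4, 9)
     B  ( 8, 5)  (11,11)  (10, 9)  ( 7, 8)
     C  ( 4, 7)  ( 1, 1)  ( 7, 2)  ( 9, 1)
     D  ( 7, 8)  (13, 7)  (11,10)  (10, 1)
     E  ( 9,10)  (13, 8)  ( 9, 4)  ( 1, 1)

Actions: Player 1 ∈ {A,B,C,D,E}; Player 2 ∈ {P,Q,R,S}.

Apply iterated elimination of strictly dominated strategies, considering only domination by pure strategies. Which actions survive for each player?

IESDS → P1:{B,D,E} P2:{P,Q,R}

P1 drop A (B beats it: P:8>4 Q:11>9 R:10>6 S:7>4)
P1 drop C (D beats it: P:7>4 Q:13>1 R:11>7 S:10>9)
P2 drop S (Q beats it: B:11>8 D:7>1 E:8>1)
P1→{B,D,E} P2→{P,Q,R}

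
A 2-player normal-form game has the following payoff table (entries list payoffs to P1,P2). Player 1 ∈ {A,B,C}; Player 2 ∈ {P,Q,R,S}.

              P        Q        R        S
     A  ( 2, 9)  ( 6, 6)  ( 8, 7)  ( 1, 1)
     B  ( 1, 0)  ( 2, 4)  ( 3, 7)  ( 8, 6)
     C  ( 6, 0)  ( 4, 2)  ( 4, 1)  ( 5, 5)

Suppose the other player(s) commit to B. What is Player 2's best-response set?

P2 best: {R}

u_2(P vs B) = 0
u_2(Q vs B) = 4
u_2(R vs B) = 7
u_2(S vs B) = 6
max payoff 7 at {R}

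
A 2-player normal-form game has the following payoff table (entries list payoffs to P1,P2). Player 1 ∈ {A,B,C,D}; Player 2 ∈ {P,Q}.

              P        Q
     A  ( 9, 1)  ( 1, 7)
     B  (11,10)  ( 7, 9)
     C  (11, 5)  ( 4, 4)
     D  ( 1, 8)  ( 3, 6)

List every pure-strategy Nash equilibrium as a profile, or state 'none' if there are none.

(A,P): not NE [P1→C gives 11>9; P2→Q gives 7>1]
(A,Q): not NE [P1→B gives 7>1]
(B,P): NE
(B,Q): not NE [P2→P gives 10>9]
(C,P): NE
(C,Q): not NE [P1→B gives 7>4; P2→P gives 5>4]
(D,P): not NE [P1→C gives 11>1]
(D,Q): not NE [P1→B gives 7>3; P2→P gives 8>6]

Nash profiles: (B,P), (C,P)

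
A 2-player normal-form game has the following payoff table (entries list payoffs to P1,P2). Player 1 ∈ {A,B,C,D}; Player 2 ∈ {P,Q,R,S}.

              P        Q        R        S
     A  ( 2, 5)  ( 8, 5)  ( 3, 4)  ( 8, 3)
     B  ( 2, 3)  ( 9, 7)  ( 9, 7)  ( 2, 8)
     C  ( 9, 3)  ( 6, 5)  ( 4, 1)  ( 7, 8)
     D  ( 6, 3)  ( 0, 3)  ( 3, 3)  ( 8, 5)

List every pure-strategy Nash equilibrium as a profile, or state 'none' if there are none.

(A,P): not NE [P1→C gives 9>2]
(A,Q): not NE [P1→B gives 9>8]
(A,R): not NE [P1→B gives 9>3; P2→Q gives 5>4]
(A,S): not NE [P2→Q gives 5>3]
(B,P): not NE [P1→C gives 9>2; P2→S gives 8>3]
(B,Q): not NE [P2→S gives 8>7]
(B,R): not NE [P2→S gives 8>7]
(B,S): not NE [P1→D gives 8>2]
(C,P): not NE [P2→S gives 8>3]
(C,Q): not NE [P1→B gives 9>6; P2→S gives 8>5]
(C,R): not NE [P1→B gives 9>4; P2→S gives 8>1]
(C,S): not NE [P1→D gives 8>7]
(D,P): not NE [P1→C gives 9>6; P2→S gives 5>3]
(D,Q): not NE [P1→B gives 9>0; P2→S gives 5>3]
(D,R): not NE [P1→B gives 9>3; P2→S gives 5>3]
(D,S): NE

Nash profiles: (D,S)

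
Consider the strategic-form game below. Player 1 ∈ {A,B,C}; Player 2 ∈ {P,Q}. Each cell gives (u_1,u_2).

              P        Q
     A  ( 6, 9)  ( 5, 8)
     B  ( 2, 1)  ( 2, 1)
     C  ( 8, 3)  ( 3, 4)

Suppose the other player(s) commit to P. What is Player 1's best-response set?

BR_1 = {C}

u_1(A vs P) = 6
u_1(B vs P) = 2
u_1(C vs P) = 8
max payoff 8 at {C}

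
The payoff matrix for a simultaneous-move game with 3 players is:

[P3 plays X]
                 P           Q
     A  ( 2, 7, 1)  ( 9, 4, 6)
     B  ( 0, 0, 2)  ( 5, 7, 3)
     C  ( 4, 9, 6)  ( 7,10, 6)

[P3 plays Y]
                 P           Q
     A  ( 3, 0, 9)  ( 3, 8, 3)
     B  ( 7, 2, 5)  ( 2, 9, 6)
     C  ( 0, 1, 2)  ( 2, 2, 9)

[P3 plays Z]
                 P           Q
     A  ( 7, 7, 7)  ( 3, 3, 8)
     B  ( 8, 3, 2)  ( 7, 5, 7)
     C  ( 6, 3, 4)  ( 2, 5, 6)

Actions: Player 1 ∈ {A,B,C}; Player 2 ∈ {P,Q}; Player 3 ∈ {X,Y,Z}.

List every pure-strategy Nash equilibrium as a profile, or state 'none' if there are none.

NE set: (B,Q,Z)

(A,P,X): not NE [P1→C gives 4>2; P3→Y gives 9>1]
(A,P,Y): not NE [P1→B gives 7>3; P2→Q gives 8>0]
(A,P,Z): not NE [P1→B gives 8>7; P3→Y gives 9>7]
(A,Q,X): not NE [P2→P gives 7>4; P3→Z gives 8>6]
(A,Q,Y): not NE [P3→Z gives 8>3]
(A,Q,Z): not NE [P1→B gives 7>3; P2→P gives 7>3]
(B,P,X): not NE [P1→C gives 4>0; P2→Q gives 7>0; P3→Y gives 5>2]
(B,P,Y): not NE [P2→Q gives 9>2]
(B,P,Z): not NE [P2→Q gives 5>3; P3→Y gives 5>2]
(B,Q,X): not NE [P1→A gives 9>5; P3→Z gives 7>3]
(B,Q,Y): not NE [P1→A gives 3>2; P3→Z gives 7>6]
(B,Q,Z): NE
(C,P,X): not NE [P2→Q gives 10>9]
(C,P,Y): not NE [P1→B gives 7>0; P2→Q gives 2>1; P3→X gives 6>2]
(C,P,Z): not NE [P1→B gives 8>6; P2→Q gives 5>3; P3→X gives 6>4]
(C,Q,X): not NE [P1→A gives 9>7; P3→Y gives 9>6]
(C,Q,Y): not NE [P1→A gives 3>2]
(C,Q,Z): not NE [P1→B gives 7>2; P3→Y gives 9>6]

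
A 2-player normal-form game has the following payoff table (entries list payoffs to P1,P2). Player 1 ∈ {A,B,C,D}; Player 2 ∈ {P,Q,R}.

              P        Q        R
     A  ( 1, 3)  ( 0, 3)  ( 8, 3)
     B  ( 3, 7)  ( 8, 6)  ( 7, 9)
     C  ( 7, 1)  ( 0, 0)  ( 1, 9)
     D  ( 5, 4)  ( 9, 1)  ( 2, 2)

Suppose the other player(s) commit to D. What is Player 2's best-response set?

u_2(P vs D) = 4
u_2(Q vs D) = 1
u_2(R vs D) = 2
max payoff 4 at {P}

argmax u_2 = {P}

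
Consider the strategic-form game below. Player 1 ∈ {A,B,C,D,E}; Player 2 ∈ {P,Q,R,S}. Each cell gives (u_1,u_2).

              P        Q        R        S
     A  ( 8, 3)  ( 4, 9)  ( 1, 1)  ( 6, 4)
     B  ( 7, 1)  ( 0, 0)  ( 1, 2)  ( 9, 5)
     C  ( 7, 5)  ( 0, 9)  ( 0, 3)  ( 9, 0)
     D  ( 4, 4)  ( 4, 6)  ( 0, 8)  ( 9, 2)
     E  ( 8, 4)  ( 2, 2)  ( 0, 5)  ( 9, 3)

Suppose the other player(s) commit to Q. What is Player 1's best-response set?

u_1(A vs Q) = 4
u_1(B vs Q) = 0
u_1(C vs Q) = 0
u_1(D vs Q) = 4
u_1(E vs Q) = 2
max payoff 4 at {A,D}

BR_1 = {A,D}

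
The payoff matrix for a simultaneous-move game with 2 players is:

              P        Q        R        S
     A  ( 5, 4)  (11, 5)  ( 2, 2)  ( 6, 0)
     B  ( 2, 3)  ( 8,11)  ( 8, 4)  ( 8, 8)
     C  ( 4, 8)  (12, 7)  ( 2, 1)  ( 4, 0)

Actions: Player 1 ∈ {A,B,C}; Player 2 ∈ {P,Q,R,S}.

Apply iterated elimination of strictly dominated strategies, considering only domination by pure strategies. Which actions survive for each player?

Survivors P1:{A,C} P2:{P,Q}

P2 drop R (Q beats it: A:5>2 B:11>4 C:7>1)
P2 drop S (Q beats it: A:5>0 B:11>8 C:7>0)
P1 drop B (A beats it: P:5>2 Q:11>8)
P1→{A,C} P2→{P,Q}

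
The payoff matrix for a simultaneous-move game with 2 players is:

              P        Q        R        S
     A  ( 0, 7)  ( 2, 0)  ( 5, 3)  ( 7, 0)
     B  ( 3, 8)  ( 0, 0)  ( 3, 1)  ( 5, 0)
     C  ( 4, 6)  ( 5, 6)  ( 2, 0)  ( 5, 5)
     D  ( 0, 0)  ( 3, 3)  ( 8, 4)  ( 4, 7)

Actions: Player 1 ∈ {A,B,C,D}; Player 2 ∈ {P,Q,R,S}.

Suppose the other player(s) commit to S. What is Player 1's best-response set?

u_1(A vs S) = 7
u_1(B vs S) = 5
u_1(C vs S) = 5
u_1(D vs S) = 4
max payoff 7 at {A}

BR_1 = {A}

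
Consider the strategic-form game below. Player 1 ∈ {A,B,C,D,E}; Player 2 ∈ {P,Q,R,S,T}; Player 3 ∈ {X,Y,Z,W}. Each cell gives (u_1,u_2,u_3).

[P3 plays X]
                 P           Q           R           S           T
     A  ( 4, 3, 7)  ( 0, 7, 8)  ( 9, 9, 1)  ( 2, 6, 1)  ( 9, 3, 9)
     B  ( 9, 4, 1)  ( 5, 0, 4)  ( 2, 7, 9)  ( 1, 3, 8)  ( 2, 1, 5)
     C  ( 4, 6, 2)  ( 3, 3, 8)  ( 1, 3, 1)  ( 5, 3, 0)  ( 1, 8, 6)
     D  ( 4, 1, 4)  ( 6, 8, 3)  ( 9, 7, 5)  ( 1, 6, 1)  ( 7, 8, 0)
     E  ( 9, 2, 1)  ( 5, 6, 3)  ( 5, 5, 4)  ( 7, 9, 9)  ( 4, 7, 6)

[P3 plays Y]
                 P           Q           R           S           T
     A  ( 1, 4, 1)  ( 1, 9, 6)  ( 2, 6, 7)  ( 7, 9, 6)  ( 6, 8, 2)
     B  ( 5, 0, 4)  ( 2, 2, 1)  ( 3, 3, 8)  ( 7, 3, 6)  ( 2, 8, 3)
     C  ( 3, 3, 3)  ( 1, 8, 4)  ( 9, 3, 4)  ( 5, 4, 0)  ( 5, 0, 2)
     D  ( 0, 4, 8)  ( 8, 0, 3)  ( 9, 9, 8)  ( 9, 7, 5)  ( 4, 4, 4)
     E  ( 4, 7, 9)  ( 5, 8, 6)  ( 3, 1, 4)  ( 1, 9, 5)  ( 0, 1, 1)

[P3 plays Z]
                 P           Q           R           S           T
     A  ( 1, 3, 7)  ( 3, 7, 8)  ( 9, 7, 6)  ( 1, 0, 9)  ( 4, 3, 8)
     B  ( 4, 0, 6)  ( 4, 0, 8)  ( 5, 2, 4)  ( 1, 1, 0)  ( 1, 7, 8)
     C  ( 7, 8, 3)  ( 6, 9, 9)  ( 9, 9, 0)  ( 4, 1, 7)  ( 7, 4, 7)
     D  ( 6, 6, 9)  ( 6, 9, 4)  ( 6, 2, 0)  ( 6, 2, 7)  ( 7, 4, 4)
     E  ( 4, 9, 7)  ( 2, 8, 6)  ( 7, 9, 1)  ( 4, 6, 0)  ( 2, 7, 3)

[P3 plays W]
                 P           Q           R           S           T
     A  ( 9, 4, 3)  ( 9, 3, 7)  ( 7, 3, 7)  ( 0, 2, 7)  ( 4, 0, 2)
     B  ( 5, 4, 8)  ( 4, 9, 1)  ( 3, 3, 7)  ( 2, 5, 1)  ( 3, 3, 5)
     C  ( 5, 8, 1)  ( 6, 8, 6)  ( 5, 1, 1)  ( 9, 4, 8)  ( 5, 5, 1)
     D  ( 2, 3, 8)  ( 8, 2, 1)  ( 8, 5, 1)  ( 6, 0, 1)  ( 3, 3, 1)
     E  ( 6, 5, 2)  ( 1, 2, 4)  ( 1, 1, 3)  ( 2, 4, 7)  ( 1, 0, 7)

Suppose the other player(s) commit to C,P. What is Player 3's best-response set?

P3 best: {Y,Z}

u_3(X vs C,P) = 2
u_3(Y vs C,P) = 3
u_3(Z vs C,P) = 3
u_3(W vs C,P) = 1
max payoff 3 at {Y,Z}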